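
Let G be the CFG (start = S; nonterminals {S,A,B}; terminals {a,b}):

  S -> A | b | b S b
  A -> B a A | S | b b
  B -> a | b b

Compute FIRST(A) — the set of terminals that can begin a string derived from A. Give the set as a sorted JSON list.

FIRST sets, iterate to fixpoint:
[1]
  A via A→b b: +{b}
  B via B→a: +{a}
  B via B→b b: +{b}
  S via S→A: +{b}
  S: {b}  A: {b}  B: {a,b}
[2]
  A via A→B a A: +{a}
  S via S→A: +{a}
  S: {a,b}  A: {a,b}  B: {a,b}
[3] (stable)
  S: {a,b}  A: {a,b}  B: {a,b}

FIRST(A) = ["a", "b"]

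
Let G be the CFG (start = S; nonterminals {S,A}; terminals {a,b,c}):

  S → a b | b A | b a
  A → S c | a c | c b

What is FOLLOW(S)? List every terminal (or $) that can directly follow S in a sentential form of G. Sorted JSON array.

Compute FIRST by fixpoint:
round 1:
  A via A→a c: +{a}
  A via A→c b: +{c}
  S via S→a b: +{a}
  S via S→b A: +{b}
  FIRST[S]={a,b}  FIRST[A]={a,c}
round 2:
  A via A→S c: +{b}
  FIRST[S]={a,b}  FIRST[A]={a,b,c}
round 3: done
  FIRST[S]={a,b}  FIRST[A]={a,b,c}

FOLLOW sets:
seed FOLLOW(S) with $
[1]
  A→S c: FOLLOW(S) ⊇ FIRST(c) = {c}; new: +{c}
  S→b A: FOLLOW(A) ⊇ FOLLOW(S) ⊇ {$,c}; new: +{$,c}
  FOLLOW(S)={$,c}  FOLLOW(A)={$,c}
[2] (stable)
  FOLLOW(S)={$,c}  FOLLOW(A)={$,c}

FOLLOW(S) = ["$", "c"]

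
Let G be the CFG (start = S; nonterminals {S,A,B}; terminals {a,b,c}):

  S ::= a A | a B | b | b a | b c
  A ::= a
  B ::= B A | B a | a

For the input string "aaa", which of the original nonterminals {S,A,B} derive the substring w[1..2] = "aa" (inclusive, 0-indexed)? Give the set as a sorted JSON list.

Convert to CNF:
  S -> T0 A | T0 B | T1 T0 | T1 T2 | b
  A -> a
  B -> B A | B T0 | a
  T0 -> a
  T1 -> b
  T2 -> c

CYK table (by increasing span) — only the sub-triangle for w[1..2]:
  [1..1]={A,B,T0}  "a"  orig:{A,B}
  [2..2]={A,B,T0}  "a"  orig:{A,B}
  [1..2]={B,S}  "aa"

Original NTs in T[1,2] deriving "aa": ["B", "S"]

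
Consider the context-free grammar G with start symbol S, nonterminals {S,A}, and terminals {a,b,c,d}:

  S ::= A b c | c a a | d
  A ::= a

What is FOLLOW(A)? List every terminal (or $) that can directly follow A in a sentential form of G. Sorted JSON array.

FIRST sets, iterate to fixpoint:
iter 1:
  A via A→a: +{a}
  S via S→A b c: +{a}
  S via S→c a a: +{c}
  S via S→d: +{d}
  FIRST[S]={a,c,d}  FIRST[A]={a}
iter 2: done
  FIRST[S]={a,c,d}  FIRST[A]={a}

Compute FOLLOW by fixpoint:
FOLLOW(S) := {$}
pass 1:
  S→A b c: FOLLOW(A) ⊇ FIRST(b) = {b}; new: +{b}
  S: {$}  A: {b}
pass 2: (no change)
  S: {$}  A: {b}

FOLLOW(A) = ["b"]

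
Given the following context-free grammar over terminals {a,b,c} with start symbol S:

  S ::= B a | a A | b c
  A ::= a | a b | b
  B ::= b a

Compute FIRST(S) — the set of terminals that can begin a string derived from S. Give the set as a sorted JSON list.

FIRST sets, iterate to fixpoint:
round 1:
  A via A→a: +{a}
  A via A→b: +{b}
  B via B→b a: +{b}
  S via S→B a: +{b}
  S via S→a A: +{a}
  FIRST[S]={a,b}  FIRST[A]={a,b}  FIRST[B]={b}
round 2: — fixpoint
  FIRST[S]={a,b}  FIRST[A]={a,b}  FIRST[B]={b}

FIRST(S) = ["a", "b"]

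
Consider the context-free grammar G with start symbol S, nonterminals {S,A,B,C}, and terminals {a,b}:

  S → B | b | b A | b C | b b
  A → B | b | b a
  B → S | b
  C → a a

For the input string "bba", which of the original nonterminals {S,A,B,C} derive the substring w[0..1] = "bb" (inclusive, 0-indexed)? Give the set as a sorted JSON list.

CNF form of G:
  S -> T0 A | T0 C | T0 T0 | b
  A -> T0 A | T0 C | T0 T0 | T0 T1 | b
  B -> T0 A | T0 C | T0 T0 | b
  C -> T1 T1
  T0 -> b
  T1 -> a

CYK table (by increasing span) — only the sub-triangle for w[0..1]:
  T[0,0] 'b' = {A,B,S,T0}  orig:{A,B,S}
  T[1,1] 'b' = {A,B,S,T0}  orig:{A,B,S}
  T[0,1] 'bb' = {A,B,S}

Original NTs in T[0,1] deriving "bb": ["A", "B", "S"]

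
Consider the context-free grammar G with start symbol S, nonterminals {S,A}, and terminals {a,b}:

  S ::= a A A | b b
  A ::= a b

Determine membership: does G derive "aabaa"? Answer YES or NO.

CNF form of G:
  S -> T0 X2 | T1 T1
  A -> T0 T1
  T0 -> a
  T1 -> b
  X2 -> A A

Fill CYK table bottom-up:
  T[0,0] 'a' = {T0}  orig:{}
  T[1,1] 'a' = {T0}  orig:{}
  T[2,2] 'b' = {T1}  orig:{}
  T[3,3] 'a' = {T0}  orig:{}
  T[4,4] 'a' = {T0}  orig:{}
  T[0,1] 'aa' = ∅
  T[1,2] 'ab' = {A}
  T[2,3] 'ba' = ∅
  T[3,4] 'aa' = ∅
  T[0,2] 'aab' = ∅
  T[1,3] 'aba' = ∅
  T[2,4] 'baa' = ∅
  T[0,3] 'aaba' = ∅
  T[1,4] 'abaa' = ∅
  T[0,4] 'aabaa' = ∅

S ∉ T[0,4] ⇒ NO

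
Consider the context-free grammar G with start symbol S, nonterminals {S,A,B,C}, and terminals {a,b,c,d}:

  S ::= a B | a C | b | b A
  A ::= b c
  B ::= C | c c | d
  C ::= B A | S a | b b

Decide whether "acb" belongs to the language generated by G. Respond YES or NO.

Convert to CNF:
  S -> T0 A | T2 B | T2 C | b
  A -> T0 T1
  B -> B A | S T2 | T0 T0 | T1 T1 | d
  C -> B A | S T2 | T0 T0
  T0 -> b
  T1 -> c
  T2 -> a

CYK fill:
  cell(0,0) a: {T2}  orig:{}
  cell(1,1) c: {T1}  orig:{}
  cell(2,2) b: {S,T0}  orig:{S}
  cell(0,1) ac: ∅
  cell(1,2) cb: ∅
  cell(0,2) acb: ∅

S ∉ T[0,2] ⇒ NO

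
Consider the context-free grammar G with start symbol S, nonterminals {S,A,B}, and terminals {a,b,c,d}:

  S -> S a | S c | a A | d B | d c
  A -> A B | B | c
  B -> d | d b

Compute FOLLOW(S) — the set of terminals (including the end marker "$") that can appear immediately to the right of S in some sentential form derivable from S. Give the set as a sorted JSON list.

FIRST iteration:
[1]
  A via A→c: +{c}
  B via B→d: +{d}
  S via S→a A: +{a}
  S via S→d B: +{d}
  FIRST[S]={a,d}  FIRST[A]={c}  FIRST[B]={d}
[2]
  A via A→B: +{d}
  FIRST[S]={a,d}  FIRST[A]={c,d}  FIRST[B]={d}
[3] (no change)
  FIRST[S]={a,d}  FIRST[A]={c,d}  FIRST[B]={d}

FOLLOW iteration:
FOLLOW(S) := {$}
round 1:
  A→A B: FOLLOW(A) ⊇ FIRST(B) = {d}; new: +{d}
  A→A B: FOLLOW(B) ⊇ FOLLOW(A) ⊇ {d}; new: +{d}
  S→S a: FOLLOW(S) ⊇ FIRST(a) = {a}; new: +{a}
  S→S c: FOLLOW(S) ⊇ FIRST(c) = {c}; new: +{c}
  S→a A: FOLLOW(A) ⊇ FOLLOW(S) ⊇ {$,a,c}; new: +{$,a,c}
  S→d B: FOLLOW(B) ⊇ FOLLOW(S) ⊇ {$,a,c}; new: +{$,a,c}
  S: {$,a,c}  A: {$,a,c,d}  B: {$,a,c,d}
round 2: (no change)
  S: {$,a,c}  A: {$,a,c,d}  B: {$,a,c,d}

FOLLOW(S) = ["$", "a", "c"]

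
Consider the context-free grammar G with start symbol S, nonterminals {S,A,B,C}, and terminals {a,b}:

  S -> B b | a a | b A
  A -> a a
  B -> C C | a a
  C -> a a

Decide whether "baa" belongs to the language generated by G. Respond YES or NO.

Convert to CNF:
  S -> B T1 | T0 T0 | T1 A
  A -> T0 T0
  B -> C C | T0 T0
  C -> T0 T0
  T0 -> a
  T1 -> b

CYK table (by increasing span):
  T[0,0] 'b' = {T1}  orig:{}
  T[1,1] 'a' = {T0}  orig:{}
  T[2,2] 'a' = {T0}  orig:{}
  T[0,1] 'ba' = ∅
  T[1,2] 'aa' = {A,B,C,S}
  T[0,2] 'baa' = {S}

S ∈ T[0,2] ⇒ YES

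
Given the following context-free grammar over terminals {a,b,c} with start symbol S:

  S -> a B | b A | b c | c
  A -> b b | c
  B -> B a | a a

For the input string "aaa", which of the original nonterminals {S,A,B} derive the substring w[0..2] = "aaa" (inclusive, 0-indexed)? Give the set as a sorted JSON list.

CNF form of G:
  S -> T0 A | T0 T2 | T1 B | c
  A -> T0 T0 | c
  B -> B T1 | T1 T1
  T0 -> b
  T1 -> a
  T2 -> c

CYK table (by increasing span) (cells [i..j] with 0 ≤ i ≤ j ≤ 2 only):
  cell(0,0) a: {T1}  orig:{}
  cell(1,1) a: {T1}  orig:{}
  cell(2,2) a: {T1}  orig:{}
  cell(0,1) aa: {B}
  cell(1,2) aa: {B}
  cell(0,2) aaa: {B,S}

Original NTs in T[0,2] deriving "aaa": ["B", "S"]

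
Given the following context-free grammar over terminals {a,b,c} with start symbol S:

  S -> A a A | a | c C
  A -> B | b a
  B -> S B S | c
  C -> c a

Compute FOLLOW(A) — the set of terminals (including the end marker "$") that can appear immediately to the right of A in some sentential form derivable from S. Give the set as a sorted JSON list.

Compute FIRST by fixpoint:
iter 1:
  A via A→b a: +{b}
  B via B→c: +{c}
  C via C→c a: +{c}
  S via S→A a A: +{b}
  S via S→a: +{a}
  S via S→c C: +{c}
  S: {a,b,c}  A: {b}  B: {c}  C: {c}
iter 2:
  A via A→B: +{c}
  B via B→S B S: +{a,b}
  S: {a,b,c}  A: {b,c}  B: {a,b,c}  C: {c}
iter 3:
  A via A→B: +{a}
  S: {a,b,c}  A: {a,b,c}  B: {a,b,c}  C: {c}
iter 4: (stable)
  S: {a,b,c}  A: {a,b,c}  B: {a,b,c}  C: {c}

FOLLOW iteration:
seed FOLLOW(S) with $
pass 1:
  B→S B S: FOLLOW(S) ⊇ FIRST(B) = {a,b,c}; new: +{a,b,c}
  B→S B S: FOLLOW(B) ⊇ FIRST(S) = {a,b,c}; new: +{a,b,c}
  S→A a A: FOLLOW(A) ⊇ FIRST(a) = {a}; new: +{a}
  S→A a A: FOLLOW(A) ⊇ FOLLOW(S) ⊇ {$,a,b,c}; new: +{$,b,c}
  S→c C: FOLLOW(C) ⊇ FOLLOW(S) ⊇ {$,a,b,c}; new: +{$,a,b,c}
  FOLLOW[S]={$,a,b,c}  FOLLOW[A]={$,a,b,c}  FOLLOW[B]={a,b,c}  FOLLOW[C]={$,a,b,c}
pass 2:
  A→B: FOLLOW(B) ⊇ FOLLOW(A) ⊇ {$,a,b,c}; new: +{$}
  FOLLOW[S]={$,a,b,c}  FOLLOW[A]={$,a,b,c}  FOLLOW[B]={$,a,b,c}  FOLLOW[C]={$,a,b,c}
pass 3: — fixpoint
  FOLLOW[S]={$,a,b,c}  FOLLOW[A]={$,a,b,c}  FOLLOW[B]={$,a,b,c}  FOLLOW[C]={$,a,b,c}

FOLLOW(A) = ["$", "a", "b", "c"]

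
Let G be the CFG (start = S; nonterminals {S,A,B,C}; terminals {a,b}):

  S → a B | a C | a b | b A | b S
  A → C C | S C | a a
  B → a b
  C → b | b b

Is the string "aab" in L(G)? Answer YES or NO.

CNF form of G:
  S -> T0 B | T0 C | T0 T1 | T1 A | T1 S
  A -> C C | S C | T0 T0
  B -> T0 T1
  C -> T1 T1 | b
  T0 -> a
  T1 -> b

CYK table (by increasing span):
  T[0,0] 'a' = {T0}  orig:{}
  T[1,1] 'a' = {T0}  orig:{}
  T[2,2] 'b' = {C,T1}  orig:{C}
  T[0,1] 'aa' = {A}
  T[1,2] 'ab' = {B,S}
  T[0,2] 'aab' = {S}

S ∈ T[0,2] ⇒ YES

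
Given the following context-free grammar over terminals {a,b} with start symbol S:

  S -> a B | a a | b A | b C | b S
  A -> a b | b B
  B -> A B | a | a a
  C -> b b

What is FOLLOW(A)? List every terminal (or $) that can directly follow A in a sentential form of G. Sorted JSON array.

FIRST iteration:
round 1:
  A via A→a b: +{a}
  A via A→b B: +{b}
  B via B→A B: +{a,b}
  C via C→b b: +{b}
  S via S→a B: +{a}
  S via S→b A: +{b}
  S: {a,b}  A: {a,b}  B: {a,b}  C: {b}
round 2: done
  S: {a,b}  A: {a,b}  B: {a,b}  C: {b}

Compute FOLLOW by fixpoint:
FOLLOW(S) := {$}
pass 1:
  B→A B: FOLLOW(A) ⊇ FIRST(B) = {a,b}; new: +{a,b}
  S→a B: FOLLOW(B) ⊇ FOLLOW(S) ⊇ {$}; new: +{$}
  S→b A: FOLLOW(A) ⊇ FOLLOW(S) ⊇ {$}; new: +{$}
  S→b C: FOLLOW(C) ⊇ FOLLOW(S) ⊇ {$}; new: +{$}
  FOLLOW(S)={$}  FOLLOW(A)={$,a,b}  FOLLOW(B)={$}  FOLLOW(C)={$}
pass 2:
  A→b B: FOLLOW(B) ⊇ FOLLOW(A) ⊇ {$,a,b}; new: +{a,b}
  FOLLOW(S)={$}  FOLLOW(A)={$,a,b}  FOLLOW(B)={$,a,b}  FOLLOW(C)={$}
pass 3: — fixpoint
  FOLLOW(S)={$}  FOLLOW(A)={$,a,b}  FOLLOW(B)={$,a,b}  FOLLOW(C)={$}

FOLLOW(A) = ["$", "a", "b"]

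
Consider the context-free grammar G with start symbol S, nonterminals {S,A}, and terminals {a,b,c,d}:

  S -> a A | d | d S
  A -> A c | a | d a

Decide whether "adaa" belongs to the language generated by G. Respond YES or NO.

CNF form of G:
  S -> T1 S | T2 A | d
  A -> A T0 | T1 T2 | a
  T0 -> c
  T1 -> d
  T2 -> a

CYK fill:
  cell(0,0) a: {A,T2}  orig:{A}
  cell(1,1) d: {S,T1}  orig:{S}
  cell(2,2) a: {A,T2}  orig:{A}
  cell(3,3) a: {A,T2}  orig:{A}
  cell(0,1) ad: ∅
  cell(1,2) da: {A}
  cell(2,3) aa: {S}
  cell(0,2) ada: {S}
  cell(1,3) daa: {S}
  cell(0,3) adaa: ∅

S ∉ T[0,3] ⇒ NO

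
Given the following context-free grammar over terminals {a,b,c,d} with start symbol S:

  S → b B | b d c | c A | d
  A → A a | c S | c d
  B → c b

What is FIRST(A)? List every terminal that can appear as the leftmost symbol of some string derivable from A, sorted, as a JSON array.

FIRST sets, iterate to fixpoint:
[1]
  A via A→c S: +{c}
  B via B→c b: +{c}
  S via S→b B: +{b}
  S via S→c A: +{c}
  S via S→d: +{d}
  S: {b,c,d}  A: {c}  B: {c}
[2] (stable)
  S: {b,c,d}  A: {c}  B: {c}

FIRST(A) = ["c"]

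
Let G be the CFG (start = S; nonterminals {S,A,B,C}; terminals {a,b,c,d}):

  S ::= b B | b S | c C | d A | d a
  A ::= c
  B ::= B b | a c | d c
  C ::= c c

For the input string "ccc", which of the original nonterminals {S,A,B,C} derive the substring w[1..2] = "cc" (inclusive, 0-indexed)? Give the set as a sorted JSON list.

CNF form of G:
  S -> T0 B | T0 S | T2 C | T3 A | T3 T1
  A -> c
  B -> B T0 | T1 T2 | T3 T2
  C -> T2 T2
  T0 -> b
  T1 -> a
  T2 -> c
  T3 -> d

CYK fill, restricted to cells inside w[1..2]:
  T[1,1] 'c' = {A,T2}  orig:{A}
  T[2,2] 'c' = {A,T2}  orig:{A}
  T[1,2] 'cc' = {C}

Original NTs in T[1,2] deriving "cc": ["C"]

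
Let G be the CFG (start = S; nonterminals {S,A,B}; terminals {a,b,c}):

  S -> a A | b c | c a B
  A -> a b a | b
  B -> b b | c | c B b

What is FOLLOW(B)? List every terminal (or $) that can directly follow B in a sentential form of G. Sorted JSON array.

Compute FIRST by fixpoint:
[1]
  A via A→a b a: +{a}
  A via A→b: +{b}
  B via B→b b: +{b}
  B via B→c: +{c}
  S via S→a A: +{a}
  S via S→b c: +{b}
  S via S→c a B: +{c}
  S: {a,b,c}  A: {a,b}  B: {b,c}
[2] done
  S: {a,b,c}  A: {a,b}  B: {b,c}

FOLLOW sets:
FOLLOW(S) := {$}
round 1:
  B→c B b: FOLLOW(B) ⊇ FIRST(b) = {b}; new: +{b}
  S→a A: FOLLOW(A) ⊇ FOLLOW(S) ⊇ {$}; new: +{$}
  S→c a B: FOLLOW(B) ⊇ FOLLOW(S) ⊇ {$}; new: +{$}
  FOLLOW[S]={$}  FOLLOW[A]={$}  FOLLOW[B]={$,b}
round 2: done
  FOLLOW[S]={$}  FOLLOW[A]={$}  FOLLOW[B]={$,b}

FOLLOW(B) = ["$", "b"]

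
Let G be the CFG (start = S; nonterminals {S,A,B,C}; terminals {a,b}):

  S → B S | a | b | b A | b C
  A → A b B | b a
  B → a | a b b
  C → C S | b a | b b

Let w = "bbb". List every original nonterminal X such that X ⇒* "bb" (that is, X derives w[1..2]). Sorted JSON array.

CNF form of G:
  S -> B S | T0 A | T0 C | a | b
  A -> A X2 | T0 T1
  B -> T1 X3 | a
  C -> C S | T0 T0 | T0 T1
  T0 -> b
  T1 -> a
  X2 -> T0 B
  X3 -> T0 T0

Fill CYK table bottom-up — only the sub-triangle for w[1..2]:
  [1..1]={S,T0}  "b"  orig:{S}
  [2..2]={S,T0}  "b"  orig:{S}
  [1..2]={C,X3}  "bb"  orig:{C}

Original NTs in T[1,2] deriving "bb": ["C"]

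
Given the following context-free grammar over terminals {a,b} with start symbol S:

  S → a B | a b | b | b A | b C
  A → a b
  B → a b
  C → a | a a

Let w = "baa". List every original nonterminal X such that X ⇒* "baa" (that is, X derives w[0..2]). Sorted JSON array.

Convert to CNF:
  S -> T0 B | T0 T1 | T1 A | T1 C | b
  A -> T0 T1
  B -> T0 T1
  C -> T0 T0 | a
  T0 -> a
  T1 -> b

Fill CYK table bottom-up (cells [i..j] with 0 ≤ i ≤ j ≤ 2 only):
  T[0,0] 'b' = {S,T1}  orig:{S}
  T[1,1] 'a' = {C,T0}  orig:{C}
  T[2,2] 'a' = {C,T0}  orig:{C}
  T[0,1] 'ba' = {S}
  T[1,2] 'aa' = {C}
  T[0,2] 'baa' = {S}

Original NTs in T[0,2] deriving "baa": ["S"]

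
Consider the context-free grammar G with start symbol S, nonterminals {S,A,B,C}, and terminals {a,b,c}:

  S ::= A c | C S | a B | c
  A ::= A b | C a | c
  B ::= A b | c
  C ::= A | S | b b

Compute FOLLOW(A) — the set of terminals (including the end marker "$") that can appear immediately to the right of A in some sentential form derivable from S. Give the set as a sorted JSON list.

FIRST sets, iterate to fixpoint:
pass 1:
  A via A→c: +{c}
  B via B→A b: +{c}
  C via C→A: +{c}
  C via C→b b: +{b}
  S via S→A c: +{c}
  S via S→C S: +{b}
  S via S→a B: +{a}
  FIRST(S)={a,b,c}  FIRST(A)={c}  FIRST(B)={c}  FIRST(C)={b,c}
pass 2:
  A via A→C a: +{b}
  B via B→A b: +{b}
  C via C→S: +{a}
  FIRST(S)={a,b,c}  FIRST(A)={b,c}  FIRST(B)={b,c}  FIRST(C)={a,b,c}
pass 3:
  A via A→C a: +{a}
  B via B→A b: +{a}
  FIRST(S)={a,b,c}  FIRST(A)={a,b,c}  FIRST(B)={a,b,c}  FIRST(C)={a,b,c}
pass 4: done
  FIRST(S)={a,b,c}  FIRST(A)={a,b,c}  FIRST(B)={a,b,c}  FIRST(C)={a,b,c}

Compute FOLLOW by fixpoint:
initialize: $ ∈ FOLLOW(S)
pass 1:
  A→A b: FOLLOW(A) ⊇ FIRST(b) = {b}; new: +{b}
  A→C a: FOLLOW(C) ⊇ FIRST(a) = {a}; new: +{a}
  C→A: FOLLOW(A) ⊇ FOLLOW(C) ⊇ {a}; new: +{a}
  C→S: FOLLOW(S) ⊇ FOLLOW(C) ⊇ {a}; new: +{a}
  S→A c: FOLLOW(A) ⊇ FIRST(c) = {c}; new: +{c}
  S→C S: FOLLOW(C) ⊇ FIRST(S) = {a,b,c}; new: +{b,c}
  S→a B: FOLLOW(B) ⊇ FOLLOW(S) ⊇ {$,a}; new: +{$,a}
  FOLLOW(S)={$,a}  FOLLOW(A)={a,b,c}  FOLLOW(B)={$,a}  FOLLOW(C)={a,b,c}
pass 2:
  C→S: FOLLOW(S) ⊇ FOLLOW(C) ⊇ {a,b,c}; new: +{b,c}
  S→a B: FOLLOW(B) ⊇ FOLLOW(S) ⊇ {$,a,b,c}; new: +{b,c}
  FOLLOW(S)={$,a,b,c}  FOLLOW(A)={a,b,c}  FOLLOW(B)={$,a,b,c}  FOLLOW(C)={a,b,c}
pass 3: — fixpoint
  FOLLOW(S)={$,a,b,c}  FOLLOW(A)={a,b,c}  FOLLOW(B)={$,a,b,c}  FOLLOW(C)={a,b,c}

FOLLOW(A) = ["a", "b", "c"]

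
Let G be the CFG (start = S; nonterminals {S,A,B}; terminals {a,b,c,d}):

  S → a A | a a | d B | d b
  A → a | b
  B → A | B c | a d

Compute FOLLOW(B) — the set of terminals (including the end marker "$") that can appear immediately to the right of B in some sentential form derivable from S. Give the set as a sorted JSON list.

Compute FIRST by fixpoint:
pass 1:
  A via A→a: +{a}
  A via A→b: +{b}
  B via B→A: +{a,b}
  S via S→a A: +{a}
  S via S→d B: +{d}
  FIRST[S]={a,d}  FIRST[A]={a,b}  FIRST[B]={a,b}
pass 2: — fixpoint
  FIRST[S]={a,d}  FIRST[A]={a,b}  FIRST[B]={a,b}

Compute FOLLOW by fixpoint:
FOLLOW(S) := {$}
[1]
  B→B c: FOLLOW(B) ⊇ FIRST(c) = {c}; new: +{c}
  S→a A: FOLLOW(A) ⊇ FOLLOW(S) ⊇ {$}; new: +{$}
  S→d B: FOLLOW(B) ⊇ FOLLOW(S) ⊇ {$}; new: +{$}
  S: {$}  A: {$}  B: {$,c}
[2]
  B→A: FOLLOW(A) ⊇ FOLLOW(B) ⊇ {$,c}; new: +{c}
  S: {$}  A: {$,c}  B: {$,c}
[3] (stable)
  S: {$}  A: {$,c}  B: {$,c}

FOLLOW(B) = ["$", "c"]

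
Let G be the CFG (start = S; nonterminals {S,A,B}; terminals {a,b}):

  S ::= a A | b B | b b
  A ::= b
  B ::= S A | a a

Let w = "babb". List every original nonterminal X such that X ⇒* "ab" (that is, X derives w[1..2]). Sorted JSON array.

CNF form of G:
  S -> T0 A | T1 B | T1 T1
  A -> b
  B -> S A | T0 T0
  T0 -> a
  T1 -> b

CYK table (by increasing span), restricted to cells inside w[1..2]:
  T[1,1] 'a' = {T0}  orig:{}
  T[2,2] 'b' = {A,T1}  orig:{A}
  T[1,2] 'ab' = {S}

Original NTs in T[1,2] deriving "ab": ["S"]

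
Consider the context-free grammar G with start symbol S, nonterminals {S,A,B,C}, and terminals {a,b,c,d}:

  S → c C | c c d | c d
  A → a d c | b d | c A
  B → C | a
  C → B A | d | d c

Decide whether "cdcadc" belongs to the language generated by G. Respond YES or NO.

Convert to CNF:
  S -> T2 C | T2 T1 | T2 X5
  A -> T0 X4 | T2 A | T3 T1
  B -> B A | T1 T2 | a | d
  C -> B A | T1 T2 | d
  T0 -> a
  T1 -> d
  T2 -> c
  T3 -> b
  X4 -> T1 T2
  X5 -> T2 T1

CYK fill:
  T[0,0] 'c' = {T2}  orig:{}
  T[1,1] 'd' = {B,C,T1}  orig:{B,C}
  T[2,2] 'c' = {T2}  orig:{}
  T[3,3] 'a' = {B,T0}  orig:{B}
  T[4,4] 'd' = {B,C,T1}  orig:{B,C}
  T[5,5] 'c' = {T2}  orig:{}
  T[0,1] 'cd' = {S,X5}  orig:{S}
  T[1,2] 'dc' = {B,C,X4}  orig:{B,C}
  T[2,3] 'ca' = ∅
  T[3,4] 'ad' = ∅
  T[4,5] 'dc' = {B,C,X4}  orig:{B,C}
  T[0,2] 'cdc' = {S}
  T[1,3] 'dca' = ∅
  T[2,4] 'cad' = ∅
  T[3,5] 'adc' = {A}
  T[0,3] 'cdca' = ∅
  T[1,4] 'dcad' = ∅
  T[2,5] 'cadc' = {A}
  T[0,4] 'cdcad' = ∅
  T[1,5] 'dcadc' = {B,C}
  T[0,5] 'cdcadc' = {S}

S ∈ T[0,5] ⇒ YES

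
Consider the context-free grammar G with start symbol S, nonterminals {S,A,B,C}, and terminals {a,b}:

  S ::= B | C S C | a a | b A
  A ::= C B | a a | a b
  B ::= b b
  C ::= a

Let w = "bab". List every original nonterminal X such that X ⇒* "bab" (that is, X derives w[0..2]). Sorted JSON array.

CNF form of G:
  S -> C X2 | T0 T0 | T1 A | T1 T1
  A -> C B | T0 T0 | T0 T1
  B -> T1 T1
  C -> a
  T0 -> a
  T1 -> b
  X2 -> S C

CYK fill (cells [i..j] with 0 ≤ i ≤ j ≤ 2 only):
  cell(0,0) b: {T1}  orig:{}
  cell(1,1) a: {C,T0}  orig:{C}
  cell(2,2) b: {T1}  orig:{}
  cell(0,1) ba: ∅
  cell(1,2) ab: {A}
  cell(0,2) bab: {S}

Original NTs in T[0,2] deriving "bab": ["S"]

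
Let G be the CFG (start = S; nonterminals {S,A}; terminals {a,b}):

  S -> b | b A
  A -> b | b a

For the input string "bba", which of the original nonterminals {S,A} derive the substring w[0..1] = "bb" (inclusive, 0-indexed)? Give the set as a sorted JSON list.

Convert to CNF:
  S -> T0 A | b
  A -> T0 T1 | b
  T0 -> b
  T1 -> a

CYK table (by increasing span), restricted to cells inside w[0..1]:
  [0..0]={A,S,T0}  "b"  orig:{A,S}
  [1..1]={A,S,T0}  "b"  orig:{A,S}
  [0..1]={S}  "bb"

Original NTs in T[0,1] deriving "bb": ["S"]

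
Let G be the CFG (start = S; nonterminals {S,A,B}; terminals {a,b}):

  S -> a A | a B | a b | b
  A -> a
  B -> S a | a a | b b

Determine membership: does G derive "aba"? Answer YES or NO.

Convert to CNF:
  S -> T0 A | T0 B | T0 T1 | b
  A -> a
  B -> S T0 | T0 T0 | T1 T1
  T0 -> a
  T1 -> b

Fill CYK table bottom-up:
  [0..0]={A,T0}  "a"  orig:{A}
  [1..1]={S,T1}  "b"  orig:{S}
  [2..2]={A,T0}  "a"  orig:{A}
  [0..1]={S}  "ab"
  [1..2]={B}  "ba"
  [0..2]={B,S}  "aba"

S ∈ T[0,2] ⇒ YES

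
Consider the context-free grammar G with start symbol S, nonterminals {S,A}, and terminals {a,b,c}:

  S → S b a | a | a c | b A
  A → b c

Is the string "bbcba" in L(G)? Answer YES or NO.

CNF form of G:
  S -> S X3 | T0 A | T2 T1 | a
  A -> T0 T1
  T0 -> b
  T1 -> c
  T2 -> a
  X3 -> T0 T2

Fill CYK table bottom-up:
  T[0,0] 'b' = {T0}  orig:{}
  T[1,1] 'b' = {T0}  orig:{}
  T[2,2] 'c' = {T1}  orig:{}
  T[3,3] 'b' = {T0}  orig:{}
  T[4,4] 'a' = {S,T2}  orig:{S}
  T[0,1] 'bb' = ∅
  T[1,2] 'bc' = {A}
  T[2,3] 'cb' = ∅
  T[3,4] 'ba' = {X3}  orig:{}
  T[0,2] 'bbc' = {S}
  T[1,3] 'bcb' = ∅
  T[2,4] 'cba' = ∅
  T[0,3] 'bbcb' = ∅
  T[1,4] 'bcba' = ∅
  T[0,4] 'bbcba' = {S}

S ∈ T[0,4] ⇒ YES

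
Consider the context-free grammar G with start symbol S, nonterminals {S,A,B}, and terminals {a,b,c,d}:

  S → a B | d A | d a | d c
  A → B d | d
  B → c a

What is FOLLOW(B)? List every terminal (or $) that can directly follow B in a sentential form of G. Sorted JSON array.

FIRST iteration:
pass 1:
  A via A→d: +{d}
  B via B→c a: +{c}
  S via S→a B: +{a}
  S via S→d A: +{d}
  S: {a,d}  A: {d}  B: {c}
pass 2:
  A via A→B d: +{c}
  S: {a,d}  A: {c,d}  B: {c}
pass 3: done
  S: {a,d}  A: {c,d}  B: {c}

Compute FOLLOW by fixpoint:
FOLLOW(S) := {$}
[1]
  A→B d: FOLLOW(B) ⊇ FIRST(d) = {d}; new: +{d}
  S→a B: FOLLOW(B) ⊇ FOLLOW(S) ⊇ {$}; new: +{$}
  S→d A: FOLLOW(A) ⊇ FOLLOW(S) ⊇ {$}; new: +{$}
  FOLLOW(S)={$}  FOLLOW(A)={$}  FOLLOW(B)={$,d}
[2] (stable)
  FOLLOW(S)={$}  FOLLOW(A)={$}  FOLLOW(B)={$,d}

FOLLOW(B) = ["$", "d"]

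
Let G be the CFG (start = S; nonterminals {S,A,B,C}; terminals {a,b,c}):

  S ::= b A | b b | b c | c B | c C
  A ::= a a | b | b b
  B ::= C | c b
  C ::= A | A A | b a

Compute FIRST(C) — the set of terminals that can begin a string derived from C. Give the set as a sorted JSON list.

FIRST iteration:
[1]
  A via A→a a: +{a}
  A via A→b: +{b}
  B via B→c b: +{c}
  C via C→A: +{a,b}
  S via S→b A: +{b}
  S via S→c B: +{c}
  S: {b,c}  A: {a,b}  B: {c}  C: {a,b}
[2]
  B via B→C: +{a,b}
  S: {b,c}  A: {a,b}  B: {a,b,c}  C: {a,b}
[3] done
  S: {b,c}  A: {a,b}  B: {a,b,c}  C: {a,b}

FIRST(C) = ["a", "b"]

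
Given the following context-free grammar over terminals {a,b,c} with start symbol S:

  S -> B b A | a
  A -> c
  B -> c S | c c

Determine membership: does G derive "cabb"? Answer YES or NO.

CNF form of G:
  S -> B X2 | a
  A -> c
  B -> T0 S | T0 T0
  T0 -> c
  T1 -> b
  X2 -> T1 A

CYK table (by increasing span):
  cell(0,0) c: {A,T0}  orig:{A}
  cell(1,1) a: {S}
  cell(2,2) b: {T1}  orig:{}
  cell(3,3) b: {T1}  orig:{}
  cell(0,1) ca: {B}
  cell(1,2) ab: ∅
  cell(2,3) bb: ∅
  cell(0,2) cab: ∅
  cell(1,3) abb: ∅
  cell(0,3) cabb: ∅

S ∉ T[0,3] ⇒ NO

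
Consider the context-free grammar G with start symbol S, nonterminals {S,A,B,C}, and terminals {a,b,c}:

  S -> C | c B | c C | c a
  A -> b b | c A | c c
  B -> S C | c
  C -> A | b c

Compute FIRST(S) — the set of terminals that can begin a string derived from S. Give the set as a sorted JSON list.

FIRST sets, iterate to fixpoint:
[1]
  A via A→b b: +{b}
  A via A→c A: +{c}
  B via B→c: +{c}
  C via C→A: +{b,c}
  S via S→C: +{b,c}
  FIRST[S]={b,c}  FIRST[A]={b,c}  FIRST[B]={c}  FIRST[C]={b,c}
[2]
  B via B→S C: +{b}
  FIRST[S]={b,c}  FIRST[A]={b,c}  FIRST[B]={b,c}  FIRST[C]={b,c}
[3] done
  FIRST[S]={b,c}  FIRST[A]={b,c}  FIRST[B]={b,c}  FIRST[C]={b,c}

FIRST(S) = ["b", "c"]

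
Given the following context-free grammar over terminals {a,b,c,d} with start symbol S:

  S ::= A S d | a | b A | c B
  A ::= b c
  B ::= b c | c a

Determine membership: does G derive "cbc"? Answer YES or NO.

Convert to CNF:
  S -> A X4 | T0 A | T1 B | a
  A -> T0 T1
  B -> T0 T1 | T1 T2
  T0 -> b
  T1 -> c
  T2 -> a
  T3 -> d
  X4 -> S T3

CYK table (by increasing span):
  T[0,0] 'c' = {T1}  orig:{}
  T[1,1] 'b' = {T0}  orig:{}
  T[2,2] 'c' = {T1}  orig:{}
  T[0,1] 'cb' = ∅
  T[1,2] 'bc' = {A,B}
  T[0,2] 'cbc' = {S}

S ∈ T[0,2] ⇒ YES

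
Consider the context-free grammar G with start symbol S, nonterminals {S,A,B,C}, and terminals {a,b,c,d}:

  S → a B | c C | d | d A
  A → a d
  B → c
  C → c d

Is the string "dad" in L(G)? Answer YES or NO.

Convert to CNF:
  S -> T0 B | T1 A | T2 C | d
  A -> T0 T1
  B -> c
  C -> T2 T1
  T0 -> a
  T1 -> d
  T2 -> c

CYK fill:
  cell(0,0) d: {S,T1}  orig:{S}
  cell(1,1) a: {T0}  orig:{}
  cell(2,2) d: {S,T1}  orig:{S}
  cell(0,1) da: ∅
  cell(1,2) ad: {A}
  cell(0,2) dad: {S}

S ∈ T[0,2] ⇒ YES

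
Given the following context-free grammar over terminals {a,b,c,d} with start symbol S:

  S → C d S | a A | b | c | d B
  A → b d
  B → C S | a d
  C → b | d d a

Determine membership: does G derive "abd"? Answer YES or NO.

CNF form of G:
  S -> C X4 | T1 B | T2 A | b | c
  A -> T0 T1
  B -> C S | T2 T1
  C -> T1 X3 | b
  T0 -> b
  T1 -> d
  T2 -> a
  X3 -> T1 T2
  X4 -> T1 S

Fill CYK table bottom-up:
  [0..0]={T2}  "a"  orig:{}
  [1..1]={C,S,T0}  "b"  orig:{C,S}
  [2..2]={T1}  "d"  orig:{}
  [0..1]=∅  "ab"
  [1..2]={A}  "bd"
  [0..2]={S}  "abd"

S ∈ T[0,2] ⇒ YES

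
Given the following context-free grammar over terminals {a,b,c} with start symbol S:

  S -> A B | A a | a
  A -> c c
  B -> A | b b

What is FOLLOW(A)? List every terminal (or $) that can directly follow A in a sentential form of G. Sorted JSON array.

FIRST sets, iterate to fixpoint:
pass 1:
  A via A→c c: +{c}
  B via B→A: +{c}
  B via B→b b: +{b}
  S via S→A B: +{c}
  S via S→a: +{a}
  FIRST(S)={a,c}  FIRST(A)={c}  FIRST(B)={b,c}
pass 2: (no change)
  FIRST(S)={a,c}  FIRST(A)={c}  FIRST(B)={b,c}

FOLLOW iteration:
seed FOLLOW(S) with $
iter 1:
  S→A B: FOLLOW(A) ⊇ FIRST(B) = {b,c}; new: +{b,c}
  S→A B: FOLLOW(B) ⊇ FOLLOW(S) ⊇ {$}; new: +{$}
  S→A a: FOLLOW(A) ⊇ FIRST(a) = {a}; new: +{a}
  FOLLOW(S)={$}  FOLLOW(A)={a,b,c}  FOLLOW(B)={$}
iter 2:
  B→A: FOLLOW(A) ⊇ FOLLOW(B) ⊇ {$}; new: +{$}
  FOLLOW(S)={$}  FOLLOW(A)={$,a,b,c}  FOLLOW(B)={$}
iter 3: (stable)
  FOLLOW(S)={$}  FOLLOW(A)={$,a,b,c}  FOLLOW(B)={$}

FOLLOW(A) = ["$", "a", "b", "c"]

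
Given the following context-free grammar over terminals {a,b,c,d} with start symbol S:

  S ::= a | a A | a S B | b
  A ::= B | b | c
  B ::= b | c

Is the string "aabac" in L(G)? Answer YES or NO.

CNF form of G:
  S -> T0 A | T0 X1 | a | b
  A -> b | c
  B -> b | c
  T0 -> a
  X1 -> S B

CYK table (by increasing span):
  T[0,0] 'a' = {S,T0}  orig:{S}
  T[1,1] 'a' = {S,T0}  orig:{S}
  T[2,2] 'b' = {A,B,S}
  T[3,3] 'a' = {S,T0}  orig:{S}
  T[4,4] 'c' = {A,B}
  T[0,1] 'aa' = ∅
  T[1,2] 'ab' = {S,X1}  orig:{S}
  T[2,3] 'ba' = ∅
  T[3,4] 'ac' = {S,X1}  orig:{S}
  T[0,2] 'aab' = {S}
  T[1,3] 'aba' = ∅
  T[2,4] 'bac' = ∅
  T[0,3] 'aaba' = ∅
  T[1,4] 'abac' = ∅
  T[0,4] 'aabac' = ∅

S ∉ T[0,4] ⇒ NO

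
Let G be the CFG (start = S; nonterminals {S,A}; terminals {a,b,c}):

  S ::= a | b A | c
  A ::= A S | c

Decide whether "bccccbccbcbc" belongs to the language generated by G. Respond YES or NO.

Convert to CNF:
  S -> T0 A | a | c
  A -> A S | c
  T0 -> b

CYK table (by increasing span):
  T[0,0] 'b' = {T0}  orig:{}
  T[1,1] 'c' = {A,S}
  T[2,2] 'c' = {A,S}
  T[3,3] 'c' = {A,S}
  T[4,4] 'c' = {A,S}
  T[5,5] 'b' = {T0}  orig:{}
  T[6,6] 'c' = {A,S}
  T[7,7] 'c' = {A,S}
  T[8,8] 'b' = {T0}  orig:{}
  T[9,9] 'c' = {A,S}
  T[10,10] 'b' = {T0}  orig:{}
  T[11,11] 'c' = {A,S}
  T[0,1] 'bc' = {S}
  T[1,2] 'cc' = {A}
  T[2,3] 'cc' = {A}
  T[3,4] 'cc' = {A}
  T[4,5] 'cb' = ∅
  T[5,6] 'bc' = {S}
  T[6,7] 'cc' = {A}
  T[7,8] 'cb' = ∅
  T[8,9] 'bc' = {S}
  T[9,10] 'cb' = ∅
  T[10,11] 'bc' = {S}
  T[0,2] 'bcc' = {S}
  T[1,3] 'ccc' = {A}
  T[2,4] 'ccc' = {A}
  T[3,5] 'ccb' = ∅
  T[4,6] 'cbc' = {A}
  T[5,7] 'bcc' = {S}
  T[6,8] 'ccb' = ∅
  T[7,9] 'cbc' = {A}
  T[8,10] 'bcb' = ∅
  T[9,11] 'cbc' = {A}
  T[0,3] 'bccc' = {S}
  T[1,4] 'cccc' = {A}
  T[2,5] 'cccb' = ∅
  T[3,6] 'ccbc' = {A}
  T[4,7] 'cbcc' = {A}
  T[5,8] 'bccb' = ∅
  T[6,9] 'ccbc' = {A}
  T[7,10] 'cbcb' = ∅
  T[8,11] 'bcbc' = {S}
  T[0,4] 'bcccc' = {S}
  T[1,5] 'ccccb' = ∅
  T[2,6] 'cccbc' = {A}
  T[3,7] 'ccbcc' = {A}
  T[4,8] 'cbccb' = ∅
  T[5,9] 'bccbc' = {S}
  T[6,10] 'ccbcb' = ∅
  T[7,11] 'cbcbc' = {A}
  T[0,5] 'bccccb' = ∅
  T[1,6] 'ccccbc' = {A}
  T[2,7] 'cccbcc' = {A}
  T[3,8] 'ccbccb' = ∅
  T[4,9] 'cbccbc' = {A}
  T[5,10] 'bccbcb' = ∅
  T[6,11] 'ccbcbc' = {A}
  T[0,6] 'bccccbc' = {S}
  T[1,7] 'ccccbcc' = {A}
  T[2,8] 'cccbccb' = ∅
  T[3,9] 'ccbccbc' = {A}
  T[4,10] 'cbccbcb' = ∅
  T[5,11] 'bccbcbc' = {S}
  T[0,7] 'bccccbcc' = {S}
  T[1,8] 'ccccbccb' = ∅
  T[2,9] 'cccbccbc' = {A}
  T[3,10] 'ccbccbcb' = ∅
  T[4,11] 'cbccbcbc' = {A}
  T[0,8] 'bccccbccb' = ∅
  T[1,9] 'ccccbccbc' = {A}
  T[2,10] 'cccbccbcb' = ∅
  T[3,11] 'ccbccbcbc' = {A}
  T[0,9] 'bccccbccbc' = {S}
  T[1,10] 'ccccbccbcb' = ∅
  T[2,11] 'cccbccbcbc' = {A}
  T[0,10] 'bccccbccbcb' = ∅
  T[1,11] 'ccccbccbcbc' = {A}
  T[0,11] 'bccccbccbcbc' = {S}

S ∈ T[0,11] ⇒ YES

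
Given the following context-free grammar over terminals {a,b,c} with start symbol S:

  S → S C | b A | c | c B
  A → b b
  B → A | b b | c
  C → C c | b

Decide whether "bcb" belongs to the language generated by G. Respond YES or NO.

Convert to CNF:
  S -> S C | T0 A | T1 B | c
  A -> T0 T0
  B -> T0 T0 | c
  C -> C T1 | b
  T0 -> b
  T1 -> c

Fill CYK table bottom-up:
  cell(0,0) b: {C,T0}  orig:{C}
  cell(1,1) c: {B,S,T1}  orig:{B,S}
  cell(2,2) b: {C,T0}  orig:{C}
  cell(0,1) bc: {C}
  cell(1,2) cb: {S}
  cell(0,2) bcb: ∅

S ∉ T[0,2] ⇒ NO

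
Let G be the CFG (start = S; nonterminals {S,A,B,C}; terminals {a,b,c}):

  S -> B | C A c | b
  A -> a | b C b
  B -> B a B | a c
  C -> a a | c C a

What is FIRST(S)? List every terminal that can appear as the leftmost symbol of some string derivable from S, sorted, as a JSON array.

Compute FIRST by fixpoint:
iter 1:
  A via A→a: +{a}
  A via A→b C b: +{b}
  B via B→a c: +{a}
  C via C→a a: +{a}
  C via C→c C a: +{c}
  S via S→B: +{a}
  S via S→C A c: +{c}
  S via S→b: +{b}
  FIRST(S)={a,b,c}  FIRST(A)={a,b}  FIRST(B)={a}  FIRST(C)={a,c}
iter 2: done
  FIRST(S)={a,b,c}  FIRST(A)={a,b}  FIRST(B)={a}  FIRST(C)={a,c}

FIRST(S) = ["a", "b", "c"]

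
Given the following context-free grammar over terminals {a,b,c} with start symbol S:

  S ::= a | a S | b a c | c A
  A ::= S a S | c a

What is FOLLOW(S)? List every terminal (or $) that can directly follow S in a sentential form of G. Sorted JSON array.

FIRST sets, iterate to fixpoint:
pass 1:
  A via A→c a: +{c}
  S via S→a: +{a}
  S via S→b a c: +{b}
  S via S→c A: +{c}
  FIRST(S)={a,b,c}  FIRST(A)={c}
pass 2:
  A via A→S a S: +{a,b}
  FIRST(S)={a,b,c}  FIRST(A)={a,b,c}
pass 3: (stable)
  FIRST(S)={a,b,c}  FIRST(A)={a,b,c}

FOLLOW iteration:
seed FOLLOW(S) with $
round 1:
  A→S a S: FOLLOW(S) ⊇ FIRST(a) = {a}; new: +{a}
  S→c A: FOLLOW(A) ⊇ FOLLOW(S) ⊇ {$,a}; new: +{$,a}
  FOLLOW[S]={$,a}  FOLLOW[A]={$,a}
round 2: — fixpoint
  FOLLOW[S]={$,a}  FOLLOW[A]={$,a}

FOLLOW(S) = ["$", "a"]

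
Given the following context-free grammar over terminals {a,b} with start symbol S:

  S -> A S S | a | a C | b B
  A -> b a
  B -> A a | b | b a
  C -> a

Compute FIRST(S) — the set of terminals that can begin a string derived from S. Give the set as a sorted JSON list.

FIRST sets, iterate to fixpoint:
pass 1:
  A via A→b a: +{b}
  B via B→A a: +{b}
  C via C→a: +{a}
  S via S→A S S: +{b}
  S via S→a: +{a}
  FIRST(S)={a,b}  FIRST(A)={b}  FIRST(B)={b}  FIRST(C)={a}
pass 2: (no change)
  FIRST(S)={a,b}  FIRST(A)={b}  FIRST(B)={b}  FIRST(C)={a}

FIRST(S) = ["a", "b"]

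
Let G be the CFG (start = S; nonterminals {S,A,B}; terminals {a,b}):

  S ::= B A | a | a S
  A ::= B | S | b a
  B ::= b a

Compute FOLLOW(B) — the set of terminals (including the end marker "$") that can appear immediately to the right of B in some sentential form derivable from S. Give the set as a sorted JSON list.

FIRST iteration:
iter 1:
  A via A→b a: +{b}
  B via B→b a: +{b}
  S via S→B A: +{b}
  S via S→a: +{a}
  FIRST(S)={a,b}  FIRST(A)={b}  FIRST(B)={b}
iter 2:
  A via A→S: +{a}
  FIRST(S)={a,b}  FIRST(A)={a,b}  FIRST(B)={b}
iter 3: done
  FIRST(S)={a,b}  FIRST(A)={a,b}  FIRST(B)={b}

FOLLOW iteration:
FOLLOW(S) := {$}
pass 1:
  S→B A: FOLLOW(B) ⊇ FIRST(A) = {a,b}; new: +{a,b}
  S→B A: FOLLOW(A) ⊇ FOLLOW(S) ⊇ {$}; new: +{$}
  FOLLOW[S]={$}  FOLLOW[A]={$}  FOLLOW[B]={a,b}
pass 2:
  A→B: FOLLOW(B) ⊇ FOLLOW(A) ⊇ {$}; new: +{$}
  FOLLOW[S]={$}  FOLLOW[A]={$}  FOLLOW[B]={$,a,b}
pass 3: — fixpoint
  FOLLOW[S]={$}  FOLLOW[A]={$}  FOLLOW[B]={$,a,b}

FOLLOW(B) = ["$", "a", "b"]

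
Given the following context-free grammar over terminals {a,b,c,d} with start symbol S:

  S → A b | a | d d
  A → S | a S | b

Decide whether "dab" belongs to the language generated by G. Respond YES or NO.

Convert to CNF:
  S -> A T0 | T2 T2 | a
  A -> A T0 | T1 S | T2 T2 | a | b
  T0 -> b
  T1 -> a
  T2 -> d

Fill CYK table bottom-up:
  cell(0,0) d: {T2}  orig:{}
  cell(1,1) a: {A,S,T1}  orig:{A,S}
  cell(2,2) b: {A,T0}  orig:{A}
  cell(0,1) da: ∅
  cell(1,2) ab: {A,S}
  cell(0,2) dab: ∅

S ∉ T[0,2] ⇒ NO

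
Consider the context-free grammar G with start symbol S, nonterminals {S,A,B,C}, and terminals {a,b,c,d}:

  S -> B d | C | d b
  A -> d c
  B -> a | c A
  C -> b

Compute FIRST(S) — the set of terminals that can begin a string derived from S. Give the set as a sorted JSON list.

FIRST iteration:
round 1:
  A via A→d c: +{d}
  B via B→a: +{a}
  B via B→c A: +{c}
  C via C→b: +{b}
  S via S→B d: +{a,c}
  S via S→C: +{b}
  S via S→d b: +{d}
  FIRST(S)={a,b,c,d}  FIRST(A)={d}  FIRST(B)={a,c}  FIRST(C)={b}
round 2: (no change)
  FIRST(S)={a,b,c,d}  FIRST(A)={d}  FIRST(B)={a,c}  FIRST(C)={b}

FIRST(S) = ["a", "b", "c", "d"]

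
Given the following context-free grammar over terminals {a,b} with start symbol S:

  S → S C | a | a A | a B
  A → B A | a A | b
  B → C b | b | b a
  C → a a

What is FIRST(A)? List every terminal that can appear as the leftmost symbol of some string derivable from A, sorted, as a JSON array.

FIRST sets, iterate to fixpoint:
iter 1:
  A via A→a A: +{a}
  A via A→b: +{b}
  B via B→b: +{b}
  C via C→a a: +{a}
  S via S→a: +{a}
  S: {a}  A: {a,b}  B: {b}  C: {a}
iter 2:
  B via B→C b: +{a}
  S: {a}  A: {a,b}  B: {a,b}  C: {a}
iter 3: — fixpoint
  S: {a}  A: {a,b}  B: {a,b}  C: {a}

FIRST(A) = ["a", "b"]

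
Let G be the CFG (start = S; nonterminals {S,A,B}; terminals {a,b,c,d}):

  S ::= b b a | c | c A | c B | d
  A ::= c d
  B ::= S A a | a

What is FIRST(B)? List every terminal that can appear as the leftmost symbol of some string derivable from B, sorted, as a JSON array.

Compute FIRST by fixpoint:
iter 1:
  A via A→c d: +{c}
  B via B→a: +{a}
  S via S→b b a: +{b}
  S via S→c: +{c}
  S via S→d: +{d}
  S: {b,c,d}  A: {c}  B: {a}
iter 2:
  B via B→S A a: +{b,c,d}
  S: {b,c,d}  A: {c}  B: {a,b,c,d}
iter 3: (no change)
  S: {b,c,d}  A: {c}  B: {a,b,c,d}

FIRST(B) = ["a", "b", "c", "d"]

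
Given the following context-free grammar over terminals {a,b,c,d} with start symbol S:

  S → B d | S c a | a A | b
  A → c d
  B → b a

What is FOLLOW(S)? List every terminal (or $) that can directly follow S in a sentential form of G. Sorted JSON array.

Compute FIRST by fixpoint:
[1]
  A via A→c d: +{c}
  B via B→b a: +{b}
  S via S→B d: +{b}
  S via S→a A: +{a}
  FIRST[S]={a,b}  FIRST[A]={c}  FIRST[B]={b}
[2] (no change)
  FIRST[S]={a,b}  FIRST[A]={c}  FIRST[B]={b}

FOLLOW iteration:
FOLLOW(S) := {$}
round 1:
  S→B d: FOLLOW(B) ⊇ FIRST(d) = {d}; new: +{d}
  S→S c a: FOLLOW(S) ⊇ FIRST(c) = {c}; new: +{c}
  S→a A: FOLLOW(A) ⊇ FOLLOW(S) ⊇ {$,c}; new: +{$,c}
  FOLLOW(S)={$,c}  FOLLOW(A)={$,c}  FOLLOW(B)={d}
round 2: (stable)
  FOLLOW(S)={$,c}  FOLLOW(A)={$,c}  FOLLOW(B)={d}

FOLLOW(S) = ["$", "c"]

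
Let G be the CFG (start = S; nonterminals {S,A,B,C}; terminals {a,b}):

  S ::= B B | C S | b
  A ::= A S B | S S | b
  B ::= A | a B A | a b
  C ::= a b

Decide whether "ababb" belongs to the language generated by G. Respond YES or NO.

Convert to CNF:
  S -> B B | C S | b
  A -> A X2 | S S | b
  B -> A X3 | S S | T0 T1 | T0 X4 | b
  C -> T0 T1
  T0 -> a
  T1 -> b
  X2 -> S B
  X3 -> S B
  X4 -> B A

CYK table (by increasing span):
  T[0,0] 'a' = {T0}  orig:{}
  T[1,1] 'b' = {A,B,S,T1}  orig:{A,B,S}
  T[2,2] 'a' = {T0}  orig:{}
  T[3,3] 'b' = {A,B,S,T1}  orig:{A,B,S}
  T[4,4] 'b' = {A,B,S,T1}  orig:{A,B,S}
  T[0,1] 'ab' = {B,C}
  T[1,2] 'ba' = ∅
  T[2,3] 'ab' = {B,C}
  T[3,4] 'bb' = {A,B,S,X2,X3,X4}  orig:{A,B,S}
  T[0,2] 'aba' = ∅
  T[1,3] 'bab' = {S,X2,X3}  orig:{S}
  T[2,4] 'abb' = {B,S,X4}  orig:{B,S}
  T[0,3] 'abab' = {S}
  T[1,4] 'babb' = {A,B,S,X2,X3}  orig:{A,B,S}
  T[0,4] 'ababb' = {A,B,S,X2,X3}  orig:{A,B,S}

S ∈ T[0,4] ⇒ YES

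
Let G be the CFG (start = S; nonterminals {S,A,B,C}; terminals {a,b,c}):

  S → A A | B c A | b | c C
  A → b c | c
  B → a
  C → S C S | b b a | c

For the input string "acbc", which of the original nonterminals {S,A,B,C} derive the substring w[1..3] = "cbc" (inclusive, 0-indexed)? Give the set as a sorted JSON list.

CNF form of G:
  S -> A A | B X5 | T1 C | b
  A -> T0 T1 | c
  B -> a
  C -> S X3 | T0 X4 | c
  T0 -> b
  T1 -> c
  T2 -> a
  X3 -> C S
  X4 -> T0 T2
  X5 -> T1 A

CYK fill — only the sub-triangle for w[1..3]:
  cell(1,1) c: {A,C,T1}  orig:{A,C}
  cell(2,2) b: {S,T0}  orig:{S}
  cell(3,3) c: {A,C,T1}  orig:{A,C}
  cell(1,2) cb: {X3}  orig:{}
  cell(2,3) bc: {A}
  cell(1,3) cbc: {S,X5}  orig:{S}

Original NTs in T[1,3] deriving "cbc": ["S"]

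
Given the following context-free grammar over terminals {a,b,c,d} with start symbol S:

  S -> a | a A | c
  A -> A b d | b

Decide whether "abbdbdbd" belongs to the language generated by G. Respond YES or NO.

Convert to CNF:
  S -> T2 A | a | c
  A -> A X3 | b
  T0 -> b
  T1 -> d
  T2 -> a
  X3 -> T0 T1

Fill CYK table bottom-up:
  cell(0,0) a: {S,T2}  orig:{S}
  cell(1,1) b: {A,T0}  orig:{A}
  cell(2,2) b: {A,T0}  orig:{A}
  cell(3,3) d: {T1}  orig:{}
  cell(4,4) b: {A,T0}  orig:{A}
  cell(5,5) d: {T1}  orig:{}
  cell(6,6) b: {A,T0}  orig:{A}
  cell(7,7) d: {T1}  orig:{}
  cell(0,1) ab: {S}
  cell(1,2) bb: ∅
  cell(2,3) bd: {X3}  orig:{}
  cell(3,4) db: ∅
  cell(4,5) bd: {X3}  orig:{}
  cell(5,6) db: ∅
  cell(6,7) bd: {X3}  orig:{}
  cell(0,2) abb: ∅
  cell(1,3) bbd: {A}
  cell(2,4) bdb: ∅
  cell(3,5) dbd: ∅
  cell(4,6) bdb: ∅
  cell(5,7) dbd: ∅
  cell(0,3) abbd: {S}
  cell(1,4) bbdb: ∅
  cell(2,5) bdbd: ∅
  cell(3,6) dbdb: ∅
  cell(4,7) bdbd: ∅
  cell(0,4) abbdb: ∅
  cell(1,5) bbdbd: {A}
  cell(2,6) bdbdb: ∅
  cell(3,7) dbdbd: ∅
  cell(0,5) abbdbd: {S}
  cell(1,6) bbdbdb: ∅
  cell(2,7) bdbdbd: ∅
  cell(0,6) abbdbdb: ∅
  cell(1,7) bbdbdbd: {A}
  cell(0,7) abbdbdbd: {S}

S ∈ T[0,7] ⇒ YES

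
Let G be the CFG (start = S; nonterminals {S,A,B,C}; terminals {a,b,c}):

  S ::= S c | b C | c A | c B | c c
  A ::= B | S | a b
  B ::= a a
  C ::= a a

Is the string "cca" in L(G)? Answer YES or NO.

CNF form of G:
  S -> S T0 | T0 A | T0 B | T0 T0 | T2 C
  A -> S T0 | T0 A | T0 B | T0 T0 | T1 T1 | T1 T2 | T2 C
  B -> T1 T1
  C -> T1 T1
  T0 -> c
  T1 -> a
  T2 -> b

CYK fill:
  [0..0]={T0}  "c"  orig:{}
  [1..1]={T0}  "c"  orig:{}
  [2..2]={T1}  "a"  orig:{}
  [0..1]={A,S}  "cc"
  [1..2]=∅  "ca"
  [0..2]=∅  "cca"

S ∉ T[0,2] ⇒ NO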